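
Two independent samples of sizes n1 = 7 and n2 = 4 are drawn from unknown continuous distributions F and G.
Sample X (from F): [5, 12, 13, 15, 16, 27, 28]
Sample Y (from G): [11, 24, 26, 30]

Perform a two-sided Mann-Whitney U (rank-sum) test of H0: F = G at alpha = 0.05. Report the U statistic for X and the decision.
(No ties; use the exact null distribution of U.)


Step 1: Combine and sort all 11 observations; assign midranks.
sorted (value, group): (5,X), (11,Y), (12,X), (13,X), (15,X), (16,X), (24,Y), (26,Y), (27,X), (28,X), (30,Y)
ranks: 5->1, 11->2, 12->3, 13->4, 15->5, 16->6, 24->7, 26->8, 27->9, 28->10, 30->11
Step 2: Rank sum for X: R1 = 1 + 3 + 4 + 5 + 6 + 9 + 10 = 38.
Step 3: U_X = R1 - n1(n1+1)/2 = 38 - 7*8/2 = 38 - 28 = 10.
       U_Y = n1*n2 - U_X = 28 - 10 = 18.
Step 4: No ties, so the exact null distribution of U (based on enumerating the C(11,7) = 330 equally likely rank assignments) gives the two-sided p-value.
Step 5: p-value = 0.527273; compare to alpha = 0.05. fail to reject H0.

U_X = 10, p = 0.527273, fail to reject H0 at alpha = 0.05.


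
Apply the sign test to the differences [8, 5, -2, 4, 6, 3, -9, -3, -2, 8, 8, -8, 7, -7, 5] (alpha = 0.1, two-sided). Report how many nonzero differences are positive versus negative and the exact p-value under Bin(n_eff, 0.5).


Step 1: Discard zero differences. Original n = 15; n_eff = number of nonzero differences = 15.
Nonzero differences (with sign): +8, +5, -2, +4, +6, +3, -9, -3, -2, +8, +8, -8, +7, -7, +5
Step 2: Count signs: positive = 9, negative = 6.
Step 3: Under H0: P(positive) = 0.5, so the number of positives S ~ Bin(15, 0.5).
Step 4: Two-sided exact p-value = sum of Bin(15,0.5) probabilities at or below the observed probability = 0.607239.
Step 5: alpha = 0.1. fail to reject H0.

n_eff = 15, pos = 9, neg = 6, p = 0.607239, fail to reject H0.


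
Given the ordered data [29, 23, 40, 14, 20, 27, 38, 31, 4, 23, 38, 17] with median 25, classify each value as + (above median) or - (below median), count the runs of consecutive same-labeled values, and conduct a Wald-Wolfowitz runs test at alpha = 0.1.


Step 1: Compute median = 25; label A = above, B = below.
Labels in order: ABABBAAABBAB  (n_A = 6, n_B = 6)
Step 2: Count runs R = 8.
Step 3: Under H0 (random ordering), E[R] = 2*n_A*n_B/(n_A+n_B) + 1 = 2*6*6/12 + 1 = 7.0000.
        Var[R] = 2*n_A*n_B*(2*n_A*n_B - n_A - n_B) / ((n_A+n_B)^2 * (n_A+n_B-1)) = 4320/1584 = 2.7273.
        SD[R] = 1.6514.
Step 4: Continuity-corrected z = (R - 0.5 - E[R]) / SD[R] = (8 - 0.5 - 7.0000) / 1.6514 = 0.3028.
Step 5: Two-sided p-value via normal approximation = 2*(1 - Phi(|z|)) = 0.762069.
Step 6: alpha = 0.1. fail to reject H0.

R = 8, z = 0.3028, p = 0.762069, fail to reject H0.


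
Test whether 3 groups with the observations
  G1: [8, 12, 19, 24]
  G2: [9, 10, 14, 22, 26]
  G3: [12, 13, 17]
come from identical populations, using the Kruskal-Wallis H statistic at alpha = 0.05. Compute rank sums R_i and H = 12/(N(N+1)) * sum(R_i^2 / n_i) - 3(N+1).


Step 1: Combine all N = 12 observations and assign midranks.
sorted (value, group, rank): (8,G1,1), (9,G2,2), (10,G2,3), (12,G1,4.5), (12,G3,4.5), (13,G3,6), (14,G2,7), (17,G3,8), (19,G1,9), (22,G2,10), (24,G1,11), (26,G2,12)
Step 2: Sum ranks within each group.
R_1 = 25.5 (n_1 = 4)
R_2 = 34 (n_2 = 5)
R_3 = 18.5 (n_3 = 3)
Step 3: H = 12/(N(N+1)) * sum(R_i^2/n_i) - 3(N+1)
     = 12/(12*13) * (25.5^2/4 + 34^2/5 + 18.5^2/3) - 3*13
     = 0.076923 * 507.846 - 39
     = 0.065064.
Step 4: Ties present; correction factor C = 1 - 6/(12^3 - 12) = 0.996503. Corrected H = 0.065064 / 0.996503 = 0.065292.
Step 5: Under H0, H ~ chi^2(2); p-value = 0.967881.
Step 6: alpha = 0.05. fail to reject H0.

H = 0.0653, df = 2, p = 0.967881, fail to reject H0.


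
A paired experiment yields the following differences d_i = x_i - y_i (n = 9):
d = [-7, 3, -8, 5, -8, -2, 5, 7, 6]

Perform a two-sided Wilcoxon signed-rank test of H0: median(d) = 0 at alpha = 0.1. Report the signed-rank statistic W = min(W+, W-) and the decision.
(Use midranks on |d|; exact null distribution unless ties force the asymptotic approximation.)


Step 1: Drop any zero differences (none here) and take |d_i|.
|d| = [7, 3, 8, 5, 8, 2, 5, 7, 6]
Step 2: Midrank |d_i| (ties get averaged ranks).
ranks: |7|->6.5, |3|->2, |8|->8.5, |5|->3.5, |8|->8.5, |2|->1, |5|->3.5, |7|->6.5, |6|->5
Step 3: Attach original signs; sum ranks with positive sign and with negative sign.
W+ = 2 + 3.5 + 3.5 + 6.5 + 5 = 20.5
W- = 6.5 + 8.5 + 8.5 + 1 = 24.5
(Check: W+ + W- = 45 should equal n(n+1)/2 = 45.)
Step 4: Test statistic W = min(W+, W-) = 20.5.
Step 5: Ties in |d|, so use the tie-corrected normal approximation.
        E[W] = n(n+1)/4 = 9*10/4 = 22.5.
        Tie groups: |d|=5 (t=2), |d|=7 (t=2), |d|=8 (t=2); sum(t^3 - t) = 18.
        Var[W] = n(n+1)(2n+1)/24 - sum(t^3-t)/48 = 1710/24 - 18/48 = 70.875.
        z = (W - E[W]) / sqrt(Var[W]) = (20.5 - 22.5) / 8.4187 = -0.2376.
        Two-sided p = 2*Phi(z) = 0.812218.
Step 6: alpha = 0.1. fail to reject H0.

W+ = 20.5, W- = 24.5, W = min = 20.5, p = 0.812218, fail to reject H0.


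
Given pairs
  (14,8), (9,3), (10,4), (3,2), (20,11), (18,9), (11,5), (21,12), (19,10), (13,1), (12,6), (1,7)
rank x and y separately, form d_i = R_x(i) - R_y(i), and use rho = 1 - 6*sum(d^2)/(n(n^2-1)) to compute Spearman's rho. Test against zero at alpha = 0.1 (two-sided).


Step 1: Rank x and y separately (midranks; no ties here).
rank(x): 14->8, 9->3, 10->4, 3->2, 20->11, 18->9, 11->5, 21->12, 19->10, 13->7, 12->6, 1->1
rank(y): 8->8, 3->3, 4->4, 2->2, 11->11, 9->9, 5->5, 12->12, 10->10, 1->1, 6->6, 7->7
Step 2: d_i = R_x(i) - R_y(i); compute d_i^2.
  (8-8)^2=0, (3-3)^2=0, (4-4)^2=0, (2-2)^2=0, (11-11)^2=0, (9-9)^2=0, (5-5)^2=0, (12-12)^2=0, (10-10)^2=0, (7-1)^2=36, (6-6)^2=0, (1-7)^2=36
sum(d^2) = 72.
Step 3: rho = 1 - 6*72 / (12*(12^2 - 1)) = 1 - 432/1716 = 0.748252.
Step 4: Under H0, t = rho * sqrt((n-2)/(1-rho^2)) = 3.5667 ~ t(10).
Step 5: Two-sided p-value from the t-distribution with 10 df = 0.005124.
Step 6: alpha = 0.1. reject H0.

rho = 0.7483, p = 0.005124, reject H0 at alpha = 0.1.


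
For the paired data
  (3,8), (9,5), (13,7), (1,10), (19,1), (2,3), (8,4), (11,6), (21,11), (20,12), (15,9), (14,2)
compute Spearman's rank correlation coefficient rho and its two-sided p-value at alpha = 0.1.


Step 1: Rank x and y separately (midranks; no ties here).
rank(x): 3->3, 9->5, 13->7, 1->1, 19->10, 2->2, 8->4, 11->6, 21->12, 20->11, 15->9, 14->8
rank(y): 8->8, 5->5, 7->7, 10->10, 1->1, 3->3, 4->4, 6->6, 11->11, 12->12, 9->9, 2->2
Step 2: d_i = R_x(i) - R_y(i); compute d_i^2.
  (3-8)^2=25, (5-5)^2=0, (7-7)^2=0, (1-10)^2=81, (10-1)^2=81, (2-3)^2=1, (4-4)^2=0, (6-6)^2=0, (12-11)^2=1, (11-12)^2=1, (9-9)^2=0, (8-2)^2=36
sum(d^2) = 226.
Step 3: rho = 1 - 6*226 / (12*(12^2 - 1)) = 1 - 1356/1716 = 0.209790.
Step 4: Under H0, t = rho * sqrt((n-2)/(1-rho^2)) = 0.6785 ~ t(10).
Step 5: Two-sided p-value from the t-distribution with 10 df = 0.512841.
Step 6: alpha = 0.1. fail to reject H0.

rho = 0.2098, p = 0.512841, fail to reject H0 at alpha = 0.1.


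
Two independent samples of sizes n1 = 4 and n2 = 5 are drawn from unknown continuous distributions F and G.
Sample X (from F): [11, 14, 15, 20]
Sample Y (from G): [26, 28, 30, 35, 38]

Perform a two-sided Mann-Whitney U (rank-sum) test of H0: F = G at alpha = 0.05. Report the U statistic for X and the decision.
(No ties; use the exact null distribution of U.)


Step 1: Combine and sort all 9 observations; assign midranks.
sorted (value, group): (11,X), (14,X), (15,X), (20,X), (26,Y), (28,Y), (30,Y), (35,Y), (38,Y)
ranks: 11->1, 14->2, 15->3, 20->4, 26->5, 28->6, 30->7, 35->8, 38->9
Step 2: Rank sum for X: R1 = 1 + 2 + 3 + 4 = 10.
Step 3: U_X = R1 - n1(n1+1)/2 = 10 - 4*5/2 = 10 - 10 = 0.
       U_Y = n1*n2 - U_X = 20 - 0 = 20.
Step 4: No ties, so the exact null distribution of U (based on enumerating the C(9,4) = 126 equally likely rank assignments) gives the two-sided p-value.
Step 5: p-value = 0.015873; compare to alpha = 0.05. reject H0.

U_X = 0, p = 0.015873, reject H0 at alpha = 0.05.


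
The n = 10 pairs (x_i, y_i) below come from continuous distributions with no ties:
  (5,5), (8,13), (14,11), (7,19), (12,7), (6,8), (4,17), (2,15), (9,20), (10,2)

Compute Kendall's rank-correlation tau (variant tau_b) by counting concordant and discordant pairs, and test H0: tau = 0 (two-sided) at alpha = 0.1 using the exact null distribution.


Step 1: Enumerate the 45 unordered pairs (i,j) with i<j and classify each by sign(x_j-x_i) * sign(y_j-y_i).
  (1,2):dx=+3,dy=+8->C; (1,3):dx=+9,dy=+6->C; (1,4):dx=+2,dy=+14->C; (1,5):dx=+7,dy=+2->C
  (1,6):dx=+1,dy=+3->C; (1,7):dx=-1,dy=+12->D; (1,8):dx=-3,dy=+10->D; (1,9):dx=+4,dy=+15->C
  (1,10):dx=+5,dy=-3->D; (2,3):dx=+6,dy=-2->D; (2,4):dx=-1,dy=+6->D; (2,5):dx=+4,dy=-6->D
  (2,6):dx=-2,dy=-5->C; (2,7):dx=-4,dy=+4->D; (2,8):dx=-6,dy=+2->D; (2,9):dx=+1,dy=+7->C
  (2,10):dx=+2,dy=-11->D; (3,4):dx=-7,dy=+8->D; (3,5):dx=-2,dy=-4->C; (3,6):dx=-8,dy=-3->C
  (3,7):dx=-10,dy=+6->D; (3,8):dx=-12,dy=+4->D; (3,9):dx=-5,dy=+9->D; (3,10):dx=-4,dy=-9->C
  (4,5):dx=+5,dy=-12->D; (4,6):dx=-1,dy=-11->C; (4,7):dx=-3,dy=-2->C; (4,8):dx=-5,dy=-4->C
  (4,9):dx=+2,dy=+1->C; (4,10):dx=+3,dy=-17->D; (5,6):dx=-6,dy=+1->D; (5,7):dx=-8,dy=+10->D
  (5,8):dx=-10,dy=+8->D; (5,9):dx=-3,dy=+13->D; (5,10):dx=-2,dy=-5->C; (6,7):dx=-2,dy=+9->D
  (6,8):dx=-4,dy=+7->D; (6,9):dx=+3,dy=+12->C; (6,10):dx=+4,dy=-6->D; (7,8):dx=-2,dy=-2->C
  (7,9):dx=+5,dy=+3->C; (7,10):dx=+6,dy=-15->D; (8,9):dx=+7,dy=+5->C; (8,10):dx=+8,dy=-13->D
  (9,10):dx=+1,dy=-18->D
Step 2: C = 20, D = 25, total pairs = 45.
Step 3: tau = (C - D)/(n(n-1)/2) = (20 - 25)/45 = -0.111111.
Step 4: Exact two-sided p-value (enumerate n! = 3628800 permutations of y under H0): p = 0.727490.
Step 5: alpha = 0.1. fail to reject H0.

tau_b = -0.1111 (C=20, D=25), p = 0.727490, fail to reject H0.


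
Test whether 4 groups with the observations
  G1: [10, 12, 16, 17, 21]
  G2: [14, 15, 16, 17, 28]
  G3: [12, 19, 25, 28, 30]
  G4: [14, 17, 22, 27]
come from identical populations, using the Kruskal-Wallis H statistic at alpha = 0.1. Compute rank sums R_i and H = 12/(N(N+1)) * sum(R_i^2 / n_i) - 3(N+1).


Step 1: Combine all N = 19 observations and assign midranks.
sorted (value, group, rank): (10,G1,1), (12,G1,2.5), (12,G3,2.5), (14,G2,4.5), (14,G4,4.5), (15,G2,6), (16,G1,7.5), (16,G2,7.5), (17,G1,10), (17,G2,10), (17,G4,10), (19,G3,12), (21,G1,13), (22,G4,14), (25,G3,15), (27,G4,16), (28,G2,17.5), (28,G3,17.5), (30,G3,19)
Step 2: Sum ranks within each group.
R_1 = 34 (n_1 = 5)
R_2 = 45.5 (n_2 = 5)
R_3 = 66 (n_3 = 5)
R_4 = 44.5 (n_4 = 4)
Step 3: H = 12/(N(N+1)) * sum(R_i^2/n_i) - 3(N+1)
     = 12/(19*20) * (34^2/5 + 45.5^2/5 + 66^2/5 + 44.5^2/4) - 3*20
     = 0.031579 * 2011.51 - 60
     = 3.521447.
Step 4: Ties present; correction factor C = 1 - 48/(19^3 - 19) = 0.992982. Corrected H = 3.521447 / 0.992982 = 3.546334.
Step 5: Under H0, H ~ chi^2(3); p-value = 0.314802.
Step 6: alpha = 0.1. fail to reject H0.

H = 3.5463, df = 3, p = 0.314802, fail to reject H0.


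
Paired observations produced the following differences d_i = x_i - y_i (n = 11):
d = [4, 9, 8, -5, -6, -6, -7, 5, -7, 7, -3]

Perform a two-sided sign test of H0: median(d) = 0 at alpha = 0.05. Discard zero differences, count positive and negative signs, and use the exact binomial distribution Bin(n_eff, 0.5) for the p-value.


Step 1: Discard zero differences. Original n = 11; n_eff = number of nonzero differences = 11.
Nonzero differences (with sign): +4, +9, +8, -5, -6, -6, -7, +5, -7, +7, -3
Step 2: Count signs: positive = 5, negative = 6.
Step 3: Under H0: P(positive) = 0.5, so the number of positives S ~ Bin(11, 0.5).
Step 4: Two-sided exact p-value = sum of Bin(11,0.5) probabilities at or below the observed probability = 1.000000.
Step 5: alpha = 0.05. fail to reject H0.

n_eff = 11, pos = 5, neg = 6, p = 1.000000, fail to reject H0.


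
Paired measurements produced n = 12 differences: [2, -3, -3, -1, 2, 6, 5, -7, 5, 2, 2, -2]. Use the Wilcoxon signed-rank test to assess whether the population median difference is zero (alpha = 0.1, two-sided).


Step 1: Drop any zero differences (none here) and take |d_i|.
|d| = [2, 3, 3, 1, 2, 6, 5, 7, 5, 2, 2, 2]
Step 2: Midrank |d_i| (ties get averaged ranks).
ranks: |2|->4, |3|->7.5, |3|->7.5, |1|->1, |2|->4, |6|->11, |5|->9.5, |7|->12, |5|->9.5, |2|->4, |2|->4, |2|->4
Step 3: Attach original signs; sum ranks with positive sign and with negative sign.
W+ = 4 + 4 + 11 + 9.5 + 9.5 + 4 + 4 = 46
W- = 7.5 + 7.5 + 1 + 12 + 4 = 32
(Check: W+ + W- = 78 should equal n(n+1)/2 = 78.)
Step 4: Test statistic W = min(W+, W-) = 32.
Step 5: Ties in |d|, so use the tie-corrected normal approximation.
        E[W] = n(n+1)/4 = 12*13/4 = 39.
        Tie groups: |d|=2 (t=5), |d|=3 (t=2), |d|=5 (t=2); sum(t^3 - t) = 132.
        Var[W] = n(n+1)(2n+1)/24 - sum(t^3-t)/48 = 3900/24 - 132/48 = 159.75.
        z = (W - E[W]) / sqrt(Var[W]) = (32 - 39) / 12.6392 = -0.5538.
        Two-sided p = 2*Phi(z) = 0.579694.
Step 6: alpha = 0.1. fail to reject H0.

W+ = 46, W- = 32, W = min = 32, p = 0.579694, fail to reject H0.


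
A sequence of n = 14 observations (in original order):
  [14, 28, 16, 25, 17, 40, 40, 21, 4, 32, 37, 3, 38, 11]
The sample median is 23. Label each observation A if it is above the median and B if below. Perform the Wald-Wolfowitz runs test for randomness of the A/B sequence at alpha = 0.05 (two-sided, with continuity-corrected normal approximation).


Step 1: Compute median = 23; label A = above, B = below.
Labels in order: BABABAABBAABAB  (n_A = 7, n_B = 7)
Step 2: Count runs R = 11.
Step 3: Under H0 (random ordering), E[R] = 2*n_A*n_B/(n_A+n_B) + 1 = 2*7*7/14 + 1 = 8.0000.
        Var[R] = 2*n_A*n_B*(2*n_A*n_B - n_A - n_B) / ((n_A+n_B)^2 * (n_A+n_B-1)) = 8232/2548 = 3.2308.
        SD[R] = 1.7974.
Step 4: Continuity-corrected z = (R - 0.5 - E[R]) / SD[R] = (11 - 0.5 - 8.0000) / 1.7974 = 1.3909.
Step 5: Two-sided p-value via normal approximation = 2*(1 - Phi(|z|)) = 0.164264.
Step 6: alpha = 0.05. fail to reject H0.

R = 11, z = 1.3909, p = 0.164264, fail to reject H0.


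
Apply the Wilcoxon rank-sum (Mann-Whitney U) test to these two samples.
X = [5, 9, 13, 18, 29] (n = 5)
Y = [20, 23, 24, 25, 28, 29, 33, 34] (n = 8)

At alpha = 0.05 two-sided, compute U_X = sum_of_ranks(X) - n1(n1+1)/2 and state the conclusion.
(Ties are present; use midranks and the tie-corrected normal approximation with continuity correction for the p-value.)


Step 1: Combine and sort all 13 observations; assign midranks.
sorted (value, group): (5,X), (9,X), (13,X), (18,X), (20,Y), (23,Y), (24,Y), (25,Y), (28,Y), (29,X), (29,Y), (33,Y), (34,Y)
ranks: 5->1, 9->2, 13->3, 18->4, 20->5, 23->6, 24->7, 25->8, 28->9, 29->10.5, 29->10.5, 33->12, 34->13
Step 2: Rank sum for X: R1 = 1 + 2 + 3 + 4 + 10.5 = 20.5.
Step 3: U_X = R1 - n1(n1+1)/2 = 20.5 - 5*6/2 = 20.5 - 15 = 5.5.
       U_Y = n1*n2 - U_X = 40 - 5.5 = 34.5.
Step 4: Ties are present, so use the tie-corrected normal approximation (with continuity correction) for the p-value.
Step 5: p-value = 0.040149; compare to alpha = 0.05. reject H0.

U_X = 5.5, p = 0.040149, reject H0 at alpha = 0.05.


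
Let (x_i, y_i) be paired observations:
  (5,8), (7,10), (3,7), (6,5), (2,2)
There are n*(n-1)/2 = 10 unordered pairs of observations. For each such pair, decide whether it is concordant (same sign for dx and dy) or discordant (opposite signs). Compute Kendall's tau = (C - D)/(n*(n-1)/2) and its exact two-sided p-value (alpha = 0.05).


Step 1: Enumerate the 10 unordered pairs (i,j) with i<j and classify each by sign(x_j-x_i) * sign(y_j-y_i).
  (1,2):dx=+2,dy=+2->C; (1,3):dx=-2,dy=-1->C; (1,4):dx=+1,dy=-3->D; (1,5):dx=-3,dy=-6->C
  (2,3):dx=-4,dy=-3->C; (2,4):dx=-1,dy=-5->C; (2,5):dx=-5,dy=-8->C; (3,4):dx=+3,dy=-2->D
  (3,5):dx=-1,dy=-5->C; (4,5):dx=-4,dy=-3->C
Step 2: C = 8, D = 2, total pairs = 10.
Step 3: tau = (C - D)/(n(n-1)/2) = (8 - 2)/10 = 0.600000.
Step 4: Exact two-sided p-value (enumerate n! = 120 permutations of y under H0): p = 0.233333.
Step 5: alpha = 0.05. fail to reject H0.

tau_b = 0.6000 (C=8, D=2), p = 0.233333, fail to reject H0.


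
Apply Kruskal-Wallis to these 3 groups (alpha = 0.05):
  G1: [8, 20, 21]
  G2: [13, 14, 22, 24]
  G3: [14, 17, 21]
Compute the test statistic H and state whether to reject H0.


Step 1: Combine all N = 10 observations and assign midranks.
sorted (value, group, rank): (8,G1,1), (13,G2,2), (14,G2,3.5), (14,G3,3.5), (17,G3,5), (20,G1,6), (21,G1,7.5), (21,G3,7.5), (22,G2,9), (24,G2,10)
Step 2: Sum ranks within each group.
R_1 = 14.5 (n_1 = 3)
R_2 = 24.5 (n_2 = 4)
R_3 = 16 (n_3 = 3)
Step 3: H = 12/(N(N+1)) * sum(R_i^2/n_i) - 3(N+1)
     = 12/(10*11) * (14.5^2/3 + 24.5^2/4 + 16^2/3) - 3*11
     = 0.109091 * 305.479 - 33
     = 0.325000.
Step 4: Ties present; correction factor C = 1 - 12/(10^3 - 10) = 0.987879. Corrected H = 0.325000 / 0.987879 = 0.328988.
Step 5: Under H0, H ~ chi^2(2); p-value = 0.848323.
Step 6: alpha = 0.05. fail to reject H0.

H = 0.3290, df = 2, p = 0.848323, fail to reject H0.


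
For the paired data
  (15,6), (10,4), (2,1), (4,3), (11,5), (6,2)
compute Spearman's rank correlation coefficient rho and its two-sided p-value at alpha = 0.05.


Step 1: Rank x and y separately (midranks; no ties here).
rank(x): 15->6, 10->4, 2->1, 4->2, 11->5, 6->3
rank(y): 6->6, 4->4, 1->1, 3->3, 5->5, 2->2
Step 2: d_i = R_x(i) - R_y(i); compute d_i^2.
  (6-6)^2=0, (4-4)^2=0, (1-1)^2=0, (2-3)^2=1, (5-5)^2=0, (3-2)^2=1
sum(d^2) = 2.
Step 3: rho = 1 - 6*2 / (6*(6^2 - 1)) = 1 - 12/210 = 0.942857.
Step 4: Under H0, t = rho * sqrt((n-2)/(1-rho^2)) = 5.6595 ~ t(4).
Step 5: Two-sided p-value from the t-distribution with 4 df = 0.004805.
Step 6: alpha = 0.05. reject H0.

rho = 0.9429, p = 0.004805, reject H0 at alpha = 0.05.


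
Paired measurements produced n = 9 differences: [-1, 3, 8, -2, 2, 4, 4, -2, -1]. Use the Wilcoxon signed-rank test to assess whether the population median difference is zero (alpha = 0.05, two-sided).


Step 1: Drop any zero differences (none here) and take |d_i|.
|d| = [1, 3, 8, 2, 2, 4, 4, 2, 1]
Step 2: Midrank |d_i| (ties get averaged ranks).
ranks: |1|->1.5, |3|->6, |8|->9, |2|->4, |2|->4, |4|->7.5, |4|->7.5, |2|->4, |1|->1.5
Step 3: Attach original signs; sum ranks with positive sign and with negative sign.
W+ = 6 + 9 + 4 + 7.5 + 7.5 = 34
W- = 1.5 + 4 + 4 + 1.5 = 11
(Check: W+ + W- = 45 should equal n(n+1)/2 = 45.)
Step 4: Test statistic W = min(W+, W-) = 11.
Step 5: Ties in |d|, so use the tie-corrected normal approximation.
        E[W] = n(n+1)/4 = 9*10/4 = 22.5.
        Tie groups: |d|=1 (t=2), |d|=2 (t=3), |d|=4 (t=2); sum(t^3 - t) = 36.
        Var[W] = n(n+1)(2n+1)/24 - sum(t^3-t)/48 = 1710/24 - 36/48 = 70.5.
        z = (W - E[W]) / sqrt(Var[W]) = (11 - 22.5) / 8.3964 = -1.3696.
        Two-sided p = 2*Phi(z) = 0.170802.
Step 6: alpha = 0.05. fail to reject H0.

W+ = 34, W- = 11, W = min = 11, p = 0.170802, fail to reject H0.


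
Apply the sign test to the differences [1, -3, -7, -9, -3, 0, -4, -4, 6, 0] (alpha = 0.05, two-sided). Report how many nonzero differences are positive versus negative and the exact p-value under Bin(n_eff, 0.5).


Step 1: Discard zero differences. Original n = 10; n_eff = number of nonzero differences = 8.
Nonzero differences (with sign): +1, -3, -7, -9, -3, -4, -4, +6
Step 2: Count signs: positive = 2, negative = 6.
Step 3: Under H0: P(positive) = 0.5, so the number of positives S ~ Bin(8, 0.5).
Step 4: Two-sided exact p-value = sum of Bin(8,0.5) probabilities at or below the observed probability = 0.289062.
Step 5: alpha = 0.05. fail to reject H0.

n_eff = 8, pos = 2, neg = 6, p = 0.289062, fail to reject H0.


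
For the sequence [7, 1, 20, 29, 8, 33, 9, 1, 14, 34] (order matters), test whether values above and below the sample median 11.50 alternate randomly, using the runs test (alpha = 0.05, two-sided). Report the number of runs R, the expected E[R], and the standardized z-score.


Step 1: Compute median = 11.50; label A = above, B = below.
Labels in order: BBAABABBAA  (n_A = 5, n_B = 5)
Step 2: Count runs R = 6.
Step 3: Under H0 (random ordering), E[R] = 2*n_A*n_B/(n_A+n_B) + 1 = 2*5*5/10 + 1 = 6.0000.
        Var[R] = 2*n_A*n_B*(2*n_A*n_B - n_A - n_B) / ((n_A+n_B)^2 * (n_A+n_B-1)) = 2000/900 = 2.2222.
        SD[R] = 1.4907.
Step 4: R = E[R], so z = 0 with no continuity correction.
Step 5: Two-sided p-value via normal approximation = 2*(1 - Phi(|z|)) = 1.000000.
Step 6: alpha = 0.05. fail to reject H0.

R = 6, z = 0.0000, p = 1.000000, fail to reject H0.


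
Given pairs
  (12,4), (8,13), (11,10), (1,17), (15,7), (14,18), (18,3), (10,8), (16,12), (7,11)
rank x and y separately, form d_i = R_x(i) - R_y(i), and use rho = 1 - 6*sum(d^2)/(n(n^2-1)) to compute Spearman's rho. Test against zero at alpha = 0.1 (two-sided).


Step 1: Rank x and y separately (midranks; no ties here).
rank(x): 12->6, 8->3, 11->5, 1->1, 15->8, 14->7, 18->10, 10->4, 16->9, 7->2
rank(y): 4->2, 13->8, 10->5, 17->9, 7->3, 18->10, 3->1, 8->4, 12->7, 11->6
Step 2: d_i = R_x(i) - R_y(i); compute d_i^2.
  (6-2)^2=16, (3-8)^2=25, (5-5)^2=0, (1-9)^2=64, (8-3)^2=25, (7-10)^2=9, (10-1)^2=81, (4-4)^2=0, (9-7)^2=4, (2-6)^2=16
sum(d^2) = 240.
Step 3: rho = 1 - 6*240 / (10*(10^2 - 1)) = 1 - 1440/990 = -0.454545.
Step 4: Under H0, t = rho * sqrt((n-2)/(1-rho^2)) = -1.4434 ~ t(8).
Step 5: Two-sided p-value from the t-distribution with 8 df = 0.186905.
Step 6: alpha = 0.1. fail to reject H0.

rho = -0.4545, p = 0.186905, fail to reject H0 at alpha = 0.1.


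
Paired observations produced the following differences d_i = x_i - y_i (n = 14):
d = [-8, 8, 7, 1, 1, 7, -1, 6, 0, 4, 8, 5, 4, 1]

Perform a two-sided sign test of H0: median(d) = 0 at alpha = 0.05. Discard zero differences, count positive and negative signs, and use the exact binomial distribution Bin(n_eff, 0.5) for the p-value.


Step 1: Discard zero differences. Original n = 14; n_eff = number of nonzero differences = 13.
Nonzero differences (with sign): -8, +8, +7, +1, +1, +7, -1, +6, +4, +8, +5, +4, +1
Step 2: Count signs: positive = 11, negative = 2.
Step 3: Under H0: P(positive) = 0.5, so the number of positives S ~ Bin(13, 0.5).
Step 4: Two-sided exact p-value = sum of Bin(13,0.5) probabilities at or below the observed probability = 0.022461.
Step 5: alpha = 0.05. reject H0.

n_eff = 13, pos = 11, neg = 2, p = 0.022461, reject H0.


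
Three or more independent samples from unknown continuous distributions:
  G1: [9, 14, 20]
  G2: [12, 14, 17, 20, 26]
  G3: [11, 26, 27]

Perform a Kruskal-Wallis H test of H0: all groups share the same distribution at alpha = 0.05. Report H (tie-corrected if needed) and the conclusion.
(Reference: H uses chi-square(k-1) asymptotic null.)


Step 1: Combine all N = 11 observations and assign midranks.
sorted (value, group, rank): (9,G1,1), (11,G3,2), (12,G2,3), (14,G1,4.5), (14,G2,4.5), (17,G2,6), (20,G1,7.5), (20,G2,7.5), (26,G2,9.5), (26,G3,9.5), (27,G3,11)
Step 2: Sum ranks within each group.
R_1 = 13 (n_1 = 3)
R_2 = 30.5 (n_2 = 5)
R_3 = 22.5 (n_3 = 3)
Step 3: H = 12/(N(N+1)) * sum(R_i^2/n_i) - 3(N+1)
     = 12/(11*12) * (13^2/3 + 30.5^2/5 + 22.5^2/3) - 3*12
     = 0.090909 * 411.133 - 36
     = 1.375758.
Step 4: Ties present; correction factor C = 1 - 18/(11^3 - 11) = 0.986364. Corrected H = 1.375758 / 0.986364 = 1.394777.
Step 5: Under H0, H ~ chi^2(2); p-value = 0.497884.
Step 6: alpha = 0.05. fail to reject H0.

H = 1.3948, df = 2, p = 0.497884, fail to reject H0.


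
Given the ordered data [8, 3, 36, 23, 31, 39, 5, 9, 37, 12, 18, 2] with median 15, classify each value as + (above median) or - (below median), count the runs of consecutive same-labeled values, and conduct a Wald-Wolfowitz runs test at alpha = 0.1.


Step 1: Compute median = 15; label A = above, B = below.
Labels in order: BBAAAABBABAB  (n_A = 6, n_B = 6)
Step 2: Count runs R = 7.
Step 3: Under H0 (random ordering), E[R] = 2*n_A*n_B/(n_A+n_B) + 1 = 2*6*6/12 + 1 = 7.0000.
        Var[R] = 2*n_A*n_B*(2*n_A*n_B - n_A - n_B) / ((n_A+n_B)^2 * (n_A+n_B-1)) = 4320/1584 = 2.7273.
        SD[R] = 1.6514.
Step 4: R = E[R], so z = 0 with no continuity correction.
Step 5: Two-sided p-value via normal approximation = 2*(1 - Phi(|z|)) = 1.000000.
Step 6: alpha = 0.1. fail to reject H0.

R = 7, z = 0.0000, p = 1.000000, fail to reject H0.


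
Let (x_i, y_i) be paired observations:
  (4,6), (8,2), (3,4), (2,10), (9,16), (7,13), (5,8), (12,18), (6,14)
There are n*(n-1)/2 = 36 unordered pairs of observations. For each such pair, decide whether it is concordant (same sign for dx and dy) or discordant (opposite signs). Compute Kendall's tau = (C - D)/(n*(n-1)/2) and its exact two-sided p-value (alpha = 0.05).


Step 1: Enumerate the 36 unordered pairs (i,j) with i<j and classify each by sign(x_j-x_i) * sign(y_j-y_i).
  (1,2):dx=+4,dy=-4->D; (1,3):dx=-1,dy=-2->C; (1,4):dx=-2,dy=+4->D; (1,5):dx=+5,dy=+10->C
  (1,6):dx=+3,dy=+7->C; (1,7):dx=+1,dy=+2->C; (1,8):dx=+8,dy=+12->C; (1,9):dx=+2,dy=+8->C
  (2,3):dx=-5,dy=+2->D; (2,4):dx=-6,dy=+8->D; (2,5):dx=+1,dy=+14->C; (2,6):dx=-1,dy=+11->D
  (2,7):dx=-3,dy=+6->D; (2,8):dx=+4,dy=+16->C; (2,9):dx=-2,dy=+12->D; (3,4):dx=-1,dy=+6->D
  (3,5):dx=+6,dy=+12->C; (3,6):dx=+4,dy=+9->C; (3,7):dx=+2,dy=+4->C; (3,8):dx=+9,dy=+14->C
  (3,9):dx=+3,dy=+10->C; (4,5):dx=+7,dy=+6->C; (4,6):dx=+5,dy=+3->C; (4,7):dx=+3,dy=-2->D
  (4,8):dx=+10,dy=+8->C; (4,9):dx=+4,dy=+4->C; (5,6):dx=-2,dy=-3->C; (5,7):dx=-4,dy=-8->C
  (5,8):dx=+3,dy=+2->C; (5,9):dx=-3,dy=-2->C; (6,7):dx=-2,dy=-5->C; (6,8):dx=+5,dy=+5->C
  (6,9):dx=-1,dy=+1->D; (7,8):dx=+7,dy=+10->C; (7,9):dx=+1,dy=+6->C; (8,9):dx=-6,dy=-4->C
Step 2: C = 26, D = 10, total pairs = 36.
Step 3: tau = (C - D)/(n(n-1)/2) = (26 - 10)/36 = 0.444444.
Step 4: Exact two-sided p-value (enumerate n! = 362880 permutations of y under H0): p = 0.119439.
Step 5: alpha = 0.05. fail to reject H0.

tau_b = 0.4444 (C=26, D=10), p = 0.119439, fail to reject H0.


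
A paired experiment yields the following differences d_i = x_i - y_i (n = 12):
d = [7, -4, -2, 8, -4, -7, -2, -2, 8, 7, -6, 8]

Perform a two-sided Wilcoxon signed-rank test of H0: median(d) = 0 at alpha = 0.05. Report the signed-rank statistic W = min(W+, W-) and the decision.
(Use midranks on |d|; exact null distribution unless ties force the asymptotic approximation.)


Step 1: Drop any zero differences (none here) and take |d_i|.
|d| = [7, 4, 2, 8, 4, 7, 2, 2, 8, 7, 6, 8]
Step 2: Midrank |d_i| (ties get averaged ranks).
ranks: |7|->8, |4|->4.5, |2|->2, |8|->11, |4|->4.5, |7|->8, |2|->2, |2|->2, |8|->11, |7|->8, |6|->6, |8|->11
Step 3: Attach original signs; sum ranks with positive sign and with negative sign.
W+ = 8 + 11 + 11 + 8 + 11 = 49
W- = 4.5 + 2 + 4.5 + 8 + 2 + 2 + 6 = 29
(Check: W+ + W- = 78 should equal n(n+1)/2 = 78.)
Step 4: Test statistic W = min(W+, W-) = 29.
Step 5: Ties in |d|, so use the tie-corrected normal approximation.
        E[W] = n(n+1)/4 = 12*13/4 = 39.
        Tie groups: |d|=2 (t=3), |d|=4 (t=2), |d|=7 (t=3), |d|=8 (t=3); sum(t^3 - t) = 78.
        Var[W] = n(n+1)(2n+1)/24 - sum(t^3-t)/48 = 3900/24 - 78/48 = 160.875.
        z = (W - E[W]) / sqrt(Var[W]) = (29 - 39) / 12.6837 = -0.7884.
        Two-sided p = 2*Phi(z) = 0.430453.
Step 6: alpha = 0.05. fail to reject H0.

W+ = 49, W- = 29, W = min = 29, p = 0.430453, fail to reject H0.


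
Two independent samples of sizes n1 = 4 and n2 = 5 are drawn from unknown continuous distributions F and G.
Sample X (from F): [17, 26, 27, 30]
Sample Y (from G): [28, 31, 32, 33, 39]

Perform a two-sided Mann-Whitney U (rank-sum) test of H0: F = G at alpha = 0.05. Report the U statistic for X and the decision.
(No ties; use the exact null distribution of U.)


Step 1: Combine and sort all 9 observations; assign midranks.
sorted (value, group): (17,X), (26,X), (27,X), (28,Y), (30,X), (31,Y), (32,Y), (33,Y), (39,Y)
ranks: 17->1, 26->2, 27->3, 28->4, 30->5, 31->6, 32->7, 33->8, 39->9
Step 2: Rank sum for X: R1 = 1 + 2 + 3 + 5 = 11.
Step 3: U_X = R1 - n1(n1+1)/2 = 11 - 4*5/2 = 11 - 10 = 1.
       U_Y = n1*n2 - U_X = 20 - 1 = 19.
Step 4: No ties, so the exact null distribution of U (based on enumerating the C(9,4) = 126 equally likely rank assignments) gives the two-sided p-value.
Step 5: p-value = 0.031746; compare to alpha = 0.05. reject H0.

U_X = 1, p = 0.031746, reject H0 at alpha = 0.05.


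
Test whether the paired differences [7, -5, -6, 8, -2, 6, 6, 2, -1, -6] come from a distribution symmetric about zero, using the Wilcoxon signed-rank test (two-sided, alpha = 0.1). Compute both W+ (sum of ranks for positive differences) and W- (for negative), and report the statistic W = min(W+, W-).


Step 1: Drop any zero differences (none here) and take |d_i|.
|d| = [7, 5, 6, 8, 2, 6, 6, 2, 1, 6]
Step 2: Midrank |d_i| (ties get averaged ranks).
ranks: |7|->9, |5|->4, |6|->6.5, |8|->10, |2|->2.5, |6|->6.5, |6|->6.5, |2|->2.5, |1|->1, |6|->6.5
Step 3: Attach original signs; sum ranks with positive sign and with negative sign.
W+ = 9 + 10 + 6.5 + 6.5 + 2.5 = 34.5
W- = 4 + 6.5 + 2.5 + 1 + 6.5 = 20.5
(Check: W+ + W- = 55 should equal n(n+1)/2 = 55.)
Step 4: Test statistic W = min(W+, W-) = 20.5.
Step 5: Ties in |d|, so use the tie-corrected normal approximation.
        E[W] = n(n+1)/4 = 10*11/4 = 27.5.
        Tie groups: |d|=2 (t=2), |d|=6 (t=4); sum(t^3 - t) = 66.
        Var[W] = n(n+1)(2n+1)/24 - sum(t^3-t)/48 = 2310/24 - 66/48 = 94.875.
        z = (W - E[W]) / sqrt(Var[W]) = (20.5 - 27.5) / 9.7404 = -0.7187.
        Two-sided p = 2*Phi(z) = 0.472352.
Step 6: alpha = 0.1. fail to reject H0.

W+ = 34.5, W- = 20.5, W = min = 20.5, p = 0.472352, fail to reject H0.


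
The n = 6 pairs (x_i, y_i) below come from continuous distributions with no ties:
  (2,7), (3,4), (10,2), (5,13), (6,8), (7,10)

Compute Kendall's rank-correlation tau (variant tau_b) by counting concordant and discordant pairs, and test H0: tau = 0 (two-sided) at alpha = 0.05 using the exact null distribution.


Step 1: Enumerate the 15 unordered pairs (i,j) with i<j and classify each by sign(x_j-x_i) * sign(y_j-y_i).
  (1,2):dx=+1,dy=-3->D; (1,3):dx=+8,dy=-5->D; (1,4):dx=+3,dy=+6->C; (1,5):dx=+4,dy=+1->C
  (1,6):dx=+5,dy=+3->C; (2,3):dx=+7,dy=-2->D; (2,4):dx=+2,dy=+9->C; (2,5):dx=+3,dy=+4->C
  (2,6):dx=+4,dy=+6->C; (3,4):dx=-5,dy=+11->D; (3,5):dx=-4,dy=+6->D; (3,6):dx=-3,dy=+8->D
  (4,5):dx=+1,dy=-5->D; (4,6):dx=+2,dy=-3->D; (5,6):dx=+1,dy=+2->C
Step 2: C = 7, D = 8, total pairs = 15.
Step 3: tau = (C - D)/(n(n-1)/2) = (7 - 8)/15 = -0.066667.
Step 4: Exact two-sided p-value (enumerate n! = 720 permutations of y under H0): p = 1.000000.
Step 5: alpha = 0.05. fail to reject H0.

tau_b = -0.0667 (C=7, D=8), p = 1.000000, fail to reject H0.


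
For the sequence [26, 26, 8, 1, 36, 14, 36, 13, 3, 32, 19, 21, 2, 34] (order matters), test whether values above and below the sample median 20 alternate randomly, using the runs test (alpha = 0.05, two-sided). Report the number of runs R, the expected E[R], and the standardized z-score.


Step 1: Compute median = 20; label A = above, B = below.
Labels in order: AABBABABBABABA  (n_A = 7, n_B = 7)
Step 2: Count runs R = 11.
Step 3: Under H0 (random ordering), E[R] = 2*n_A*n_B/(n_A+n_B) + 1 = 2*7*7/14 + 1 = 8.0000.
        Var[R] = 2*n_A*n_B*(2*n_A*n_B - n_A - n_B) / ((n_A+n_B)^2 * (n_A+n_B-1)) = 8232/2548 = 3.2308.
        SD[R] = 1.7974.
Step 4: Continuity-corrected z = (R - 0.5 - E[R]) / SD[R] = (11 - 0.5 - 8.0000) / 1.7974 = 1.3909.
Step 5: Two-sided p-value via normal approximation = 2*(1 - Phi(|z|)) = 0.164264.
Step 6: alpha = 0.05. fail to reject H0.

R = 11, z = 1.3909, p = 0.164264, fail to reject H0.


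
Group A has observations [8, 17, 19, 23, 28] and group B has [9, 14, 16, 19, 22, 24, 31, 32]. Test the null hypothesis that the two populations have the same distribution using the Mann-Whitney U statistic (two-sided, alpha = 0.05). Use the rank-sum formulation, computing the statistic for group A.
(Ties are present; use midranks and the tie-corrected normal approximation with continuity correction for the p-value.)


Step 1: Combine and sort all 13 observations; assign midranks.
sorted (value, group): (8,X), (9,Y), (14,Y), (16,Y), (17,X), (19,X), (19,Y), (22,Y), (23,X), (24,Y), (28,X), (31,Y), (32,Y)
ranks: 8->1, 9->2, 14->3, 16->4, 17->5, 19->6.5, 19->6.5, 22->8, 23->9, 24->10, 28->11, 31->12, 32->13
Step 2: Rank sum for X: R1 = 1 + 5 + 6.5 + 9 + 11 = 32.5.
Step 3: U_X = R1 - n1(n1+1)/2 = 32.5 - 5*6/2 = 32.5 - 15 = 17.5.
       U_Y = n1*n2 - U_X = 40 - 17.5 = 22.5.
Step 4: Ties are present, so use the tie-corrected normal approximation (with continuity correction) for the p-value.
Step 5: p-value = 0.769390; compare to alpha = 0.05. fail to reject H0.

U_X = 17.5, p = 0.769390, fail to reject H0 at alpha = 0.05.


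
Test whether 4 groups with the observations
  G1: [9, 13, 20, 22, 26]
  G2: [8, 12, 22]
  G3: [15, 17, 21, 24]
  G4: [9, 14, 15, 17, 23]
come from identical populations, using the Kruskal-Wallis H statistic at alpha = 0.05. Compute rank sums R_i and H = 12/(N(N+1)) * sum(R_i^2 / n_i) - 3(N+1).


Step 1: Combine all N = 17 observations and assign midranks.
sorted (value, group, rank): (8,G2,1), (9,G1,2.5), (9,G4,2.5), (12,G2,4), (13,G1,5), (14,G4,6), (15,G3,7.5), (15,G4,7.5), (17,G3,9.5), (17,G4,9.5), (20,G1,11), (21,G3,12), (22,G1,13.5), (22,G2,13.5), (23,G4,15), (24,G3,16), (26,G1,17)
Step 2: Sum ranks within each group.
R_1 = 49 (n_1 = 5)
R_2 = 18.5 (n_2 = 3)
R_3 = 45 (n_3 = 4)
R_4 = 40.5 (n_4 = 5)
Step 3: H = 12/(N(N+1)) * sum(R_i^2/n_i) - 3(N+1)
     = 12/(17*18) * (49^2/5 + 18.5^2/3 + 45^2/4 + 40.5^2/5) - 3*18
     = 0.039216 * 1428.58 - 54
     = 2.022876.
Step 4: Ties present; correction factor C = 1 - 24/(17^3 - 17) = 0.995098. Corrected H = 2.022876 / 0.995098 = 2.032841.
Step 5: Under H0, H ~ chi^2(3); p-value = 0.565619.
Step 6: alpha = 0.05. fail to reject H0.

H = 2.0328, df = 3, p = 0.565619, fail to reject H0.


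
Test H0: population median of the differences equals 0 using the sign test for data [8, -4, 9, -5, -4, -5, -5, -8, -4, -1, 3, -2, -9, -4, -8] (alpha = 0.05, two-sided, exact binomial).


Step 1: Discard zero differences. Original n = 15; n_eff = number of nonzero differences = 15.
Nonzero differences (with sign): +8, -4, +9, -5, -4, -5, -5, -8, -4, -1, +3, -2, -9, -4, -8
Step 2: Count signs: positive = 3, negative = 12.
Step 3: Under H0: P(positive) = 0.5, so the number of positives S ~ Bin(15, 0.5).
Step 4: Two-sided exact p-value = sum of Bin(15,0.5) probabilities at or below the observed probability = 0.035156.
Step 5: alpha = 0.05. reject H0.

n_eff = 15, pos = 3, neg = 12, p = 0.035156, reject H0.


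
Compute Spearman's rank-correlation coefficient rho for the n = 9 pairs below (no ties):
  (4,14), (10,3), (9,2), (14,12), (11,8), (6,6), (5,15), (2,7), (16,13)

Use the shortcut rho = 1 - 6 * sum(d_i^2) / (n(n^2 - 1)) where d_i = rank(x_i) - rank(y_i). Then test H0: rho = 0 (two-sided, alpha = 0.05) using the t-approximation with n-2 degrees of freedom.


Step 1: Rank x and y separately (midranks; no ties here).
rank(x): 4->2, 10->6, 9->5, 14->8, 11->7, 6->4, 5->3, 2->1, 16->9
rank(y): 14->8, 3->2, 2->1, 12->6, 8->5, 6->3, 15->9, 7->4, 13->7
Step 2: d_i = R_x(i) - R_y(i); compute d_i^2.
  (2-8)^2=36, (6-2)^2=16, (5-1)^2=16, (8-6)^2=4, (7-5)^2=4, (4-3)^2=1, (3-9)^2=36, (1-4)^2=9, (9-7)^2=4
sum(d^2) = 126.
Step 3: rho = 1 - 6*126 / (9*(9^2 - 1)) = 1 - 756/720 = -0.050000.
Step 4: Under H0, t = rho * sqrt((n-2)/(1-rho^2)) = -0.1325 ~ t(7).
Step 5: Two-sided p-value from the t-distribution with 7 df = 0.898353.
Step 6: alpha = 0.05. fail to reject H0.

rho = -0.0500, p = 0.898353, fail to reject H0 at alpha = 0.05.


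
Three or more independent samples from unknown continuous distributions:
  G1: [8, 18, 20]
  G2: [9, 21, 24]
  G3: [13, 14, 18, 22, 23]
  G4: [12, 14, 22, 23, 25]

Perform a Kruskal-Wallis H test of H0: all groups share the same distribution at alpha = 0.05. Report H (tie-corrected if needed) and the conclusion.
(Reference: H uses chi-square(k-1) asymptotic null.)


Step 1: Combine all N = 16 observations and assign midranks.
sorted (value, group, rank): (8,G1,1), (9,G2,2), (12,G4,3), (13,G3,4), (14,G3,5.5), (14,G4,5.5), (18,G1,7.5), (18,G3,7.5), (20,G1,9), (21,G2,10), (22,G3,11.5), (22,G4,11.5), (23,G3,13.5), (23,G4,13.5), (24,G2,15), (25,G4,16)
Step 2: Sum ranks within each group.
R_1 = 17.5 (n_1 = 3)
R_2 = 27 (n_2 = 3)
R_3 = 42 (n_3 = 5)
R_4 = 49.5 (n_4 = 5)
Step 3: H = 12/(N(N+1)) * sum(R_i^2/n_i) - 3(N+1)
     = 12/(16*17) * (17.5^2/3 + 27^2/3 + 42^2/5 + 49.5^2/5) - 3*17
     = 0.044118 * 1187.93 - 51
     = 1.408824.
Step 4: Ties present; correction factor C = 1 - 24/(16^3 - 16) = 0.994118. Corrected H = 1.408824 / 0.994118 = 1.417160.
Step 5: Under H0, H ~ chi^2(3); p-value = 0.701517.
Step 6: alpha = 0.05. fail to reject H0.

H = 1.4172, df = 3, p = 0.701517, fail to reject H0.


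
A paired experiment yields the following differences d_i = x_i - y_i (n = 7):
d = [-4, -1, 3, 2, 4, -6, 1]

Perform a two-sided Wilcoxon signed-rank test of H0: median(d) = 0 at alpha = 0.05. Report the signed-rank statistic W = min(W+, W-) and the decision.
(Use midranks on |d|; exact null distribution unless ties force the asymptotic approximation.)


Step 1: Drop any zero differences (none here) and take |d_i|.
|d| = [4, 1, 3, 2, 4, 6, 1]
Step 2: Midrank |d_i| (ties get averaged ranks).
ranks: |4|->5.5, |1|->1.5, |3|->4, |2|->3, |4|->5.5, |6|->7, |1|->1.5
Step 3: Attach original signs; sum ranks with positive sign and with negative sign.
W+ = 4 + 3 + 5.5 + 1.5 = 14
W- = 5.5 + 1.5 + 7 = 14
(Check: W+ + W- = 28 should equal n(n+1)/2 = 28.)
Step 4: Test statistic W = min(W+, W-) = 14.
Step 5: Ties in |d|, so use the tie-corrected normal approximation.
        E[W] = n(n+1)/4 = 7*8/4 = 14.
        Tie groups: |d|=1 (t=2), |d|=4 (t=2); sum(t^3 - t) = 12.
        Var[W] = n(n+1)(2n+1)/24 - sum(t^3-t)/48 = 840/24 - 12/48 = 34.75.
        z = (W - E[W]) / sqrt(Var[W]) = (14 - 14) / 5.8949 = 0.0000.
        Two-sided p = 2*Phi(z) = 1.000000.
Step 6: alpha = 0.05. fail to reject H0.

W+ = 14, W- = 14, W = min = 14, p = 1.000000, fail to reject H0.


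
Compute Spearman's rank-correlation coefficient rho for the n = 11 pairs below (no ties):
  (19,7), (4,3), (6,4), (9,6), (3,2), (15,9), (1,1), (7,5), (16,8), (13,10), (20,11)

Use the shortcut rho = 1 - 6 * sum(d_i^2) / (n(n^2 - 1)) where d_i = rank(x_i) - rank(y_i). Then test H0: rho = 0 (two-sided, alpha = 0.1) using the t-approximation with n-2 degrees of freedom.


Step 1: Rank x and y separately (midranks; no ties here).
rank(x): 19->10, 4->3, 6->4, 9->6, 3->2, 15->8, 1->1, 7->5, 16->9, 13->7, 20->11
rank(y): 7->7, 3->3, 4->4, 6->6, 2->2, 9->9, 1->1, 5->5, 8->8, 10->10, 11->11
Step 2: d_i = R_x(i) - R_y(i); compute d_i^2.
  (10-7)^2=9, (3-3)^2=0, (4-4)^2=0, (6-6)^2=0, (2-2)^2=0, (8-9)^2=1, (1-1)^2=0, (5-5)^2=0, (9-8)^2=1, (7-10)^2=9, (11-11)^2=0
sum(d^2) = 20.
Step 3: rho = 1 - 6*20 / (11*(11^2 - 1)) = 1 - 120/1320 = 0.909091.
Step 4: Under H0, t = rho * sqrt((n-2)/(1-rho^2)) = 6.5465 ~ t(9).
Step 5: Two-sided p-value from the t-distribution with 9 df = 0.000106.
Step 6: alpha = 0.1. reject H0.

rho = 0.9091, p = 0.000106, reject H0 at alpha = 0.1.


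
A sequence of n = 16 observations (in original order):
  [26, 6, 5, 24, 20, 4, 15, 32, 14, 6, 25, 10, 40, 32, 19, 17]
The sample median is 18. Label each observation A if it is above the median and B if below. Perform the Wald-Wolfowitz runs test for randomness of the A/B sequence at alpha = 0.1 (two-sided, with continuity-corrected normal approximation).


Step 1: Compute median = 18; label A = above, B = below.
Labels in order: ABBAABBABBABAAAB  (n_A = 8, n_B = 8)
Step 2: Count runs R = 10.
Step 3: Under H0 (random ordering), E[R] = 2*n_A*n_B/(n_A+n_B) + 1 = 2*8*8/16 + 1 = 9.0000.
        Var[R] = 2*n_A*n_B*(2*n_A*n_B - n_A - n_B) / ((n_A+n_B)^2 * (n_A+n_B-1)) = 14336/3840 = 3.7333.
        SD[R] = 1.9322.
Step 4: Continuity-corrected z = (R - 0.5 - E[R]) / SD[R] = (10 - 0.5 - 9.0000) / 1.9322 = 0.2588.
Step 5: Two-sided p-value via normal approximation = 2*(1 - Phi(|z|)) = 0.795809.
Step 6: alpha = 0.1. fail to reject H0.

R = 10, z = 0.2588, p = 0.795809, fail to reject H0.


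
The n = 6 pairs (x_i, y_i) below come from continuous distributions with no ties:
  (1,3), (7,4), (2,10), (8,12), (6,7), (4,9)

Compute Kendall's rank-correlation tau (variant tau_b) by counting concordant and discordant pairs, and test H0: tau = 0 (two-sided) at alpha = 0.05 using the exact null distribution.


Step 1: Enumerate the 15 unordered pairs (i,j) with i<j and classify each by sign(x_j-x_i) * sign(y_j-y_i).
  (1,2):dx=+6,dy=+1->C; (1,3):dx=+1,dy=+7->C; (1,4):dx=+7,dy=+9->C; (1,5):dx=+5,dy=+4->C
  (1,6):dx=+3,dy=+6->C; (2,3):dx=-5,dy=+6->D; (2,4):dx=+1,dy=+8->C; (2,5):dx=-1,dy=+3->D
  (2,6):dx=-3,dy=+5->D; (3,4):dx=+6,dy=+2->C; (3,5):dx=+4,dy=-3->D; (3,6):dx=+2,dy=-1->D
  (4,5):dx=-2,dy=-5->C; (4,6):dx=-4,dy=-3->C; (5,6):dx=-2,dy=+2->D
Step 2: C = 9, D = 6, total pairs = 15.
Step 3: tau = (C - D)/(n(n-1)/2) = (9 - 6)/15 = 0.200000.
Step 4: Exact two-sided p-value (enumerate n! = 720 permutations of y under H0): p = 0.719444.
Step 5: alpha = 0.05. fail to reject H0.

tau_b = 0.2000 (C=9, D=6), p = 0.719444, fail to reject H0.
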